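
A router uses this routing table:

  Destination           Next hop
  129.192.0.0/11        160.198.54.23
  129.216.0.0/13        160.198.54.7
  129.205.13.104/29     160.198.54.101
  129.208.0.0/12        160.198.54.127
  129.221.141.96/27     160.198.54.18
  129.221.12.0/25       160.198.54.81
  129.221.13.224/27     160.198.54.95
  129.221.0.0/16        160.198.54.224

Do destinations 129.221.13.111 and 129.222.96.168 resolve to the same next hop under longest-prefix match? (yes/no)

129.221.13.111: longest match 129.221.0.0/16 -> 160.198.54.224
129.222.96.168: longest match 129.216.0.0/13 -> 160.198.54.7

no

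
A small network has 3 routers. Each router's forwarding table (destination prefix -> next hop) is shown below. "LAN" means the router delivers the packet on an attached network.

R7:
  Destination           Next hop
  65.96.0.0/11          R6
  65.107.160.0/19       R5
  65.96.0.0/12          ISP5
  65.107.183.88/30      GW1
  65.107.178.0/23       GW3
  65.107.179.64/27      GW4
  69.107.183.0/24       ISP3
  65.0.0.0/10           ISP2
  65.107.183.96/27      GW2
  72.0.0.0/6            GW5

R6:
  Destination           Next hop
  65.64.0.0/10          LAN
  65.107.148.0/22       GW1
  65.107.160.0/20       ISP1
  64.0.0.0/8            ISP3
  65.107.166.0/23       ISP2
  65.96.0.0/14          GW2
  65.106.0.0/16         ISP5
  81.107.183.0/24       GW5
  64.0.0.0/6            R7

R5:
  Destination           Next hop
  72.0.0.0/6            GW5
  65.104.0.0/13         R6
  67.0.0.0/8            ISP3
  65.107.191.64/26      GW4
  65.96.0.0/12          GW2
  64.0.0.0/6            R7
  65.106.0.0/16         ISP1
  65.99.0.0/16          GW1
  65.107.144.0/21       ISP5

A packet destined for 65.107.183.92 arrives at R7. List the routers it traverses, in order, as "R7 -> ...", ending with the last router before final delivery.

R7 -> R5 -> R6

At R7: longest match for 65.107.183.92 is 65.107.160.0/19 -> R5
At R5: longest match for 65.107.183.92 is 65.104.0.0/13 -> R6
At R6: longest match for 65.107.183.92 is 65.64.0.0/10 -> LAN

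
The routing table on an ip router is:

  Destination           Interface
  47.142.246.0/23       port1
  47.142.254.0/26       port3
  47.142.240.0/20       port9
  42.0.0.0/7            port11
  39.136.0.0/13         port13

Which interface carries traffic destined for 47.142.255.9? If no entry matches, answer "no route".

Routes whose prefix contains 47.142.255.9:
  47.142.240.0/20 (47.142.240.0 - 47.142.255.255) -> port9
More-specific entries that do NOT match:
  47.142.254.0/26 (47.142.254.0 - 47.142.254.63) does not contain 47.142.255.9
  47.142.246.0/23 (47.142.246.0 - 47.142.247.255) does not contain 47.142.255.9
Longest matching prefix is /20 -> interface port9.

port9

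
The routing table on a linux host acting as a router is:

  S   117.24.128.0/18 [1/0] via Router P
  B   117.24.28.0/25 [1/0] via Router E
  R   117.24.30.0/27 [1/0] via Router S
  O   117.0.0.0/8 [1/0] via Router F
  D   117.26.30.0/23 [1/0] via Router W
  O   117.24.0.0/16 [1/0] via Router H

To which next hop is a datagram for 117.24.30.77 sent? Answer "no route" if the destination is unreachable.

Routes whose prefix contains 117.24.30.77:
  117.0.0.0/8 (117.0.0.0 - 117.255.255.255) -> Router F
  117.24.0.0/16 (117.24.0.0 - 117.24.255.255) -> Router H
More-specific entries that do NOT match:
  117.24.30.0/27 (117.24.30.0 - 117.24.30.31) does not contain 117.24.30.77
  117.24.28.0/25 (117.24.28.0 - 117.24.28.127) does not contain 117.24.30.77
  117.26.30.0/23 (117.26.30.0 - 117.26.31.255) does not contain 117.24.30.77
  117.24.128.0/18 (117.24.128.0 - 117.24.191.255) does not contain 117.24.30.77
Longest matching prefix is /16 -> next hop Router H.

Router H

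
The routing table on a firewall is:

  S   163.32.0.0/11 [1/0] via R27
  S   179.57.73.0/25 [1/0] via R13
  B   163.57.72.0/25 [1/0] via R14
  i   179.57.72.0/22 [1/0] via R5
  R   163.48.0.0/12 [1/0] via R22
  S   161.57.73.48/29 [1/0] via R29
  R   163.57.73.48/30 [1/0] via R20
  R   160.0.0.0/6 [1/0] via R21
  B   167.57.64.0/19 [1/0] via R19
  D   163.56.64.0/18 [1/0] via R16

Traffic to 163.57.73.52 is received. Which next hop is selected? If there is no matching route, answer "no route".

Routes whose prefix contains 163.57.73.52:
  160.0.0.0/6 (160.0.0.0 - 163.255.255.255) -> R21
  163.32.0.0/11 (163.32.0.0 - 163.63.255.255) -> R27
  163.48.0.0/12 (163.48.0.0 - 163.63.255.255) -> R22
More-specific entries that do NOT match:
  163.57.73.48/30 (163.57.73.48 - 163.57.73.51) does not contain 163.57.73.52
  161.57.73.48/29 (161.57.73.48 - 161.57.73.55) does not contain 163.57.73.52
  179.57.73.0/25 (179.57.73.0 - 179.57.73.127) does not contain 163.57.73.52
  163.57.72.0/25 (163.57.72.0 - 163.57.72.127) does not contain 163.57.73.52
  179.57.72.0/22 (179.57.72.0 - 179.57.75.255) does not contain 163.57.73.52
  167.57.64.0/19 (167.57.64.0 - 167.57.95.255) does not contain 163.57.73.52
  163.56.64.0/18 (163.56.64.0 - 163.56.127.255) does not contain 163.57.73.52
Longest matching prefix is /12 -> next hop R22.

R22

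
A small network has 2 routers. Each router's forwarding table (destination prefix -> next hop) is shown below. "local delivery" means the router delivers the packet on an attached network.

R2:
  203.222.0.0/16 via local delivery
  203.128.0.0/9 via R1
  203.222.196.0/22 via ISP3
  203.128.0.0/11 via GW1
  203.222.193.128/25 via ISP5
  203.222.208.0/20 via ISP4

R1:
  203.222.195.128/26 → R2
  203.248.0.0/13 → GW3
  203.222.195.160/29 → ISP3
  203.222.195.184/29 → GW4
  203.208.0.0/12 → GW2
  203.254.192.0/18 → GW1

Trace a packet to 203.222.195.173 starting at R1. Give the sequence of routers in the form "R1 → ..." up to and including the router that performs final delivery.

At R1: longest match for 203.222.195.173 is 203.222.195.128/26 -> R2
At R2: longest match for 203.222.195.173 is 203.222.0.0/16 -> local delivery

R1 → R2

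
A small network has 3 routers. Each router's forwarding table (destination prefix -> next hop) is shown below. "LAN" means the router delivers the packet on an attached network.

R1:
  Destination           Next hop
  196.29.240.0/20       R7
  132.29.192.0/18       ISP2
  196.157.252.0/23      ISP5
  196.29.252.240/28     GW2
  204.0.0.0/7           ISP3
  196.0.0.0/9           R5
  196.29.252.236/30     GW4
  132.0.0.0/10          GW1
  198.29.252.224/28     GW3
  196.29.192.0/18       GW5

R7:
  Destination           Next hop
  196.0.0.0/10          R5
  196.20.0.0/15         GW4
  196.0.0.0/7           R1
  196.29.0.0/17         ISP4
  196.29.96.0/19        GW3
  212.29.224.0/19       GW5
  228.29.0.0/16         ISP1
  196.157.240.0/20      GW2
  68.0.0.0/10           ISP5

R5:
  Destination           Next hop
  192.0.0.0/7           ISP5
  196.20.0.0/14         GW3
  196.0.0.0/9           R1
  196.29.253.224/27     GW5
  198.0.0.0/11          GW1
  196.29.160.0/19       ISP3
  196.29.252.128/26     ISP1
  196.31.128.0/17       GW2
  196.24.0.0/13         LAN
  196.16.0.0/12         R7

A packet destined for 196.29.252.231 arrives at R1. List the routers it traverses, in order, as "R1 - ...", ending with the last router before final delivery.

At R1: longest match for 196.29.252.231 is 196.29.240.0/20 -> R7
At R7: longest match for 196.29.252.231 is 196.0.0.0/10 -> R5
At R5: longest match for 196.29.252.231 is 196.24.0.0/13 -> LAN

R1 - R7 - R5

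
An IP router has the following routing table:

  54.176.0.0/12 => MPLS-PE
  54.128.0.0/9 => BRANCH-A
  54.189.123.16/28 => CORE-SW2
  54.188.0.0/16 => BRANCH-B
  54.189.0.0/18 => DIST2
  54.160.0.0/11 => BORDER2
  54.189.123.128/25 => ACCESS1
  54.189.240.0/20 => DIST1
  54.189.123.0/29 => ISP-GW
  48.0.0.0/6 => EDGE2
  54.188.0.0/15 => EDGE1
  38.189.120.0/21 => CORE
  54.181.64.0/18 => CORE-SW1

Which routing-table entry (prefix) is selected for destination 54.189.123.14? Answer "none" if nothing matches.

54.188.0.0/15

Entries matching 54.189.123.14:
  54.128.0.0/9 (54.128.0.0 - 54.255.255.255)
  54.160.0.0/11 (54.160.0.0 - 54.191.255.255)
  54.176.0.0/12 (54.176.0.0 - 54.191.255.255)
  54.188.0.0/15 (54.188.0.0 - 54.189.255.255)
Most specific is 54.188.0.0/15.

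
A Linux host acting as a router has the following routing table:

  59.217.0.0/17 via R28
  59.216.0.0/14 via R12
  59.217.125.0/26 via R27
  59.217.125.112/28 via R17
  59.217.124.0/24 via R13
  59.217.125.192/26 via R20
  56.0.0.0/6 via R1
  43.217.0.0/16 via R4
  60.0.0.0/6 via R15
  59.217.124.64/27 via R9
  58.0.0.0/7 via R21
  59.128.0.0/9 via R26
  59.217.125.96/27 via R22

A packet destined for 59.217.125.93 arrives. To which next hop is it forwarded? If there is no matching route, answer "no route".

Routes whose prefix contains 59.217.125.93:
  56.0.0.0/6 (56.0.0.0 - 59.255.255.255) -> R1
  58.0.0.0/7 (58.0.0.0 - 59.255.255.255) -> R21
  59.128.0.0/9 (59.128.0.0 - 59.255.255.255) -> R26
  59.216.0.0/14 (59.216.0.0 - 59.219.255.255) -> R12
  59.217.0.0/17 (59.217.0.0 - 59.217.127.255) -> R28
More-specific entries that do NOT match:
  59.217.125.112/28 (59.217.125.112 - 59.217.125.127) does not contain 59.217.125.93
  59.217.124.64/27 (59.217.124.64 - 59.217.124.95) does not contain 59.217.125.93
  59.217.125.96/27 (59.217.125.96 - 59.217.125.127) does not contain 59.217.125.93
  59.217.125.0/26 (59.217.125.0 - 59.217.125.63) does not contain 59.217.125.93
  59.217.125.192/26 (59.217.125.192 - 59.217.125.255) does not contain 59.217.125.93
  59.217.124.0/24 (59.217.124.0 - 59.217.124.255) does not contain 59.217.125.93
Longest matching prefix is /17 -> next hop R28.

R28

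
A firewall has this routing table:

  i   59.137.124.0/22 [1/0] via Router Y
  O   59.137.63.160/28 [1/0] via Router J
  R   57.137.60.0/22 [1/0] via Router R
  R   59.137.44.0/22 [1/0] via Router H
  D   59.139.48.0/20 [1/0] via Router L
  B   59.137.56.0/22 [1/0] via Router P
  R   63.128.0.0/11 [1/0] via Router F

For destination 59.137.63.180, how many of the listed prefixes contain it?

0

No listed prefix contains 59.137.63.180.
Total matching entries: 0.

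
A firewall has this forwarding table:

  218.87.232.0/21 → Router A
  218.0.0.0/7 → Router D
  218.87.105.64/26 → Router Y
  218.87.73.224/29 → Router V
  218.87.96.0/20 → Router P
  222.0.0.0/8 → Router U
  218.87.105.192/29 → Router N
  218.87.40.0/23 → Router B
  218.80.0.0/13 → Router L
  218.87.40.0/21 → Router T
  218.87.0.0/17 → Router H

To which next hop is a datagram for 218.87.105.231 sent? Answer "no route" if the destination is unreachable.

Router P

Routes whose prefix contains 218.87.105.231:
  218.0.0.0/7 (218.0.0.0 - 219.255.255.255) -> Router D
  218.80.0.0/13 (218.80.0.0 - 218.87.255.255) -> Router L
  218.87.0.0/17 (218.87.0.0 - 218.87.127.255) -> Router H
  218.87.96.0/20 (218.87.96.0 - 218.87.111.255) -> Router P
More-specific entries that do NOT match:
  218.87.73.224/29 (218.87.73.224 - 218.87.73.231) does not contain 218.87.105.231
  218.87.105.192/29 (218.87.105.192 - 218.87.105.199) does not contain 218.87.105.231
  218.87.105.64/26 (218.87.105.64 - 218.87.105.127) does not contain 218.87.105.231
  218.87.40.0/23 (218.87.40.0 - 218.87.41.255) does not contain 218.87.105.231
  218.87.232.0/21 (218.87.232.0 - 218.87.239.255) does not contain 218.87.105.231
  218.87.40.0/21 (218.87.40.0 - 218.87.47.255) does not contain 218.87.105.231
Longest matching prefix is /20 -> next hop Router P.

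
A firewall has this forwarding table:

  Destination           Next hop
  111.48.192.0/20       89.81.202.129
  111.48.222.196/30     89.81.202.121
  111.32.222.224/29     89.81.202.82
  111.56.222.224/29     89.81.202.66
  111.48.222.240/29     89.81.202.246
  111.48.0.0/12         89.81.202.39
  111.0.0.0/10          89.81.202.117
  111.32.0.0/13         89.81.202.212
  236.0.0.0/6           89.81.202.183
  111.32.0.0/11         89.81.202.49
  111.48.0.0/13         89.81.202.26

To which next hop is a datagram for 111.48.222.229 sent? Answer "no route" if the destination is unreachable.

89.81.202.26

Routes whose prefix contains 111.48.222.229:
  111.0.0.0/10 (111.0.0.0 - 111.63.255.255) -> 89.81.202.117
  111.32.0.0/11 (111.32.0.0 - 111.63.255.255) -> 89.81.202.49
  111.48.0.0/12 (111.48.0.0 - 111.63.255.255) -> 89.81.202.39
  111.48.0.0/13 (111.48.0.0 - 111.55.255.255) -> 89.81.202.26
More-specific entries that do NOT match:
  111.48.222.196/30 (111.48.222.196 - 111.48.222.199) does not contain 111.48.222.229
  111.32.222.224/29 (111.32.222.224 - 111.32.222.231) does not contain 111.48.222.229
  111.56.222.224/29 (111.56.222.224 - 111.56.222.231) does not contain 111.48.222.229
  111.48.222.240/29 (111.48.222.240 - 111.48.222.247) does not contain 111.48.222.229
  111.48.192.0/20 (111.48.192.0 - 111.48.207.255) does not contain 111.48.222.229
Longest matching prefix is /13 -> next hop 89.81.202.26.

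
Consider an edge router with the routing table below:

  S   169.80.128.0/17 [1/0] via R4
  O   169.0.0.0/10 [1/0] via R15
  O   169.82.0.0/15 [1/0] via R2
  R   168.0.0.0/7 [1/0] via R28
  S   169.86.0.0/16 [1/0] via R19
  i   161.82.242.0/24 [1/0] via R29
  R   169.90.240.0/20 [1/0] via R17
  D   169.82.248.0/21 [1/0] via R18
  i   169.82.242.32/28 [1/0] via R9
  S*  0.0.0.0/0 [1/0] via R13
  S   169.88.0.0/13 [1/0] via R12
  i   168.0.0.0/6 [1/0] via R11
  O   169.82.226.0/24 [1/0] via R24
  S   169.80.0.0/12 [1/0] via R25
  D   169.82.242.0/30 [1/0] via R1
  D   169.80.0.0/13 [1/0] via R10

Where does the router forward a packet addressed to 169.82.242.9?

R2

Routes whose prefix contains 169.82.242.9:
  0.0.0.0/0 (default, matches everything) -> R13
  168.0.0.0/6 (168.0.0.0 - 171.255.255.255) -> R11
  168.0.0.0/7 (168.0.0.0 - 169.255.255.255) -> R28
  169.80.0.0/12 (169.80.0.0 - 169.95.255.255) -> R25
  169.80.0.0/13 (169.80.0.0 - 169.87.255.255) -> R10
  169.82.0.0/15 (169.82.0.0 - 169.83.255.255) -> R2
More-specific entries that do NOT match:
  169.82.242.0/30 (169.82.242.0 - 169.82.242.3) does not contain 169.82.242.9
  169.82.242.32/28 (169.82.242.32 - 169.82.242.47) does not contain 169.82.242.9
  161.82.242.0/24 (161.82.242.0 - 161.82.242.255) does not contain 169.82.242.9
  169.82.226.0/24 (169.82.226.0 - 169.82.226.255) does not contain 169.82.242.9
  169.82.248.0/21 (169.82.248.0 - 169.82.255.255) does not contain 169.82.242.9
  169.90.240.0/20 (169.90.240.0 - 169.90.255.255) does not contain 169.82.242.9
  169.80.128.0/17 (169.80.128.0 - 169.80.255.255) does not contain 169.82.242.9
  169.86.0.0/16 (169.86.0.0 - 169.86.255.255) does not contain 169.82.242.9
Longest matching prefix is /15 -> next hop R2.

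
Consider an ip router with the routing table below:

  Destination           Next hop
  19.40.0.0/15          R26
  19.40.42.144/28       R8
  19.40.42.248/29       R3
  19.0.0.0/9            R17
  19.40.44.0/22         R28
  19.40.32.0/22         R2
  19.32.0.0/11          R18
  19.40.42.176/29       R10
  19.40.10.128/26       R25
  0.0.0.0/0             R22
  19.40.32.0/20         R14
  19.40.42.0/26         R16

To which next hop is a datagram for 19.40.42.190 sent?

Routes whose prefix contains 19.40.42.190:
  0.0.0.0/0 (default, matches everything) -> R22
  19.0.0.0/9 (19.0.0.0 - 19.127.255.255) -> R17
  19.32.0.0/11 (19.32.0.0 - 19.63.255.255) -> R18
  19.40.0.0/15 (19.40.0.0 - 19.41.255.255) -> R26
  19.40.32.0/20 (19.40.32.0 - 19.40.47.255) -> R14
More-specific entries that do NOT match:
  19.40.42.248/29 (19.40.42.248 - 19.40.42.255) does not contain 19.40.42.190
  19.40.42.176/29 (19.40.42.176 - 19.40.42.183) does not contain 19.40.42.190
  19.40.42.144/28 (19.40.42.144 - 19.40.42.159) does not contain 19.40.42.190
  19.40.10.128/26 (19.40.10.128 - 19.40.10.191) does not contain 19.40.42.190
  19.40.42.0/26 (19.40.42.0 - 19.40.42.63) does not contain 19.40.42.190
  19.40.44.0/22 (19.40.44.0 - 19.40.47.255) does not contain 19.40.42.190
  19.40.32.0/22 (19.40.32.0 - 19.40.35.255) does not contain 19.40.42.190
Longest matching prefix is /20 -> next hop R14.

R14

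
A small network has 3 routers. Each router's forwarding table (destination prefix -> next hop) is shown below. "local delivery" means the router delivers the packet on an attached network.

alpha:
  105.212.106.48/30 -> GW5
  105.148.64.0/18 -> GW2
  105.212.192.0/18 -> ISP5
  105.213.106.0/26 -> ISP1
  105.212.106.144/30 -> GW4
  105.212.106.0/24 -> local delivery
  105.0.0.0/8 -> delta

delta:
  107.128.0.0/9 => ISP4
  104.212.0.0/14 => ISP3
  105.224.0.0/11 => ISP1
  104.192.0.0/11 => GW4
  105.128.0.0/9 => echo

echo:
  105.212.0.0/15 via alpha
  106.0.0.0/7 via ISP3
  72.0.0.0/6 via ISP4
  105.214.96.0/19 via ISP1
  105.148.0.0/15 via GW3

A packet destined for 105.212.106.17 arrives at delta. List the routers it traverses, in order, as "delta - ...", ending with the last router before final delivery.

delta - echo - alpha

At delta: longest match for 105.212.106.17 is 105.128.0.0/9 -> echo
At echo: longest match for 105.212.106.17 is 105.212.0.0/15 -> alpha
At alpha: longest match for 105.212.106.17 is 105.212.106.0/24 -> local delivery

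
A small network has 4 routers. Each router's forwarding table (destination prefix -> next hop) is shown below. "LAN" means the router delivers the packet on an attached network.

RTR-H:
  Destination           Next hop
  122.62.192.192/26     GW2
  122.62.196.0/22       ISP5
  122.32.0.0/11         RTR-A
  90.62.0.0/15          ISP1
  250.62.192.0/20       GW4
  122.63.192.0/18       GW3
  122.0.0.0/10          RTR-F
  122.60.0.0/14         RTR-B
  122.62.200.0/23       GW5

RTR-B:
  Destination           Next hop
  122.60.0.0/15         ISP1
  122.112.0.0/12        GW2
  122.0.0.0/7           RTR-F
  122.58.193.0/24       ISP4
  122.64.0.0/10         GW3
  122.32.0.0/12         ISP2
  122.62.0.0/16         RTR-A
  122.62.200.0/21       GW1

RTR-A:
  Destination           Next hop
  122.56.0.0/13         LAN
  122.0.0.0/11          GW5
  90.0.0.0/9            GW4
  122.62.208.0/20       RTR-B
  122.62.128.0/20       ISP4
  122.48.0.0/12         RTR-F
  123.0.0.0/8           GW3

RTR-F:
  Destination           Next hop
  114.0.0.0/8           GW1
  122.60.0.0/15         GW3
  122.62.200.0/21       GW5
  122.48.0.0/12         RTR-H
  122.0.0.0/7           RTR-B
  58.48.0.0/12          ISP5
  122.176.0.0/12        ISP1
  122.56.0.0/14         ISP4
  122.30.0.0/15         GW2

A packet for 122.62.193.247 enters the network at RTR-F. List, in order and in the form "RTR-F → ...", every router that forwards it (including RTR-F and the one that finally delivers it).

At RTR-F: longest match for 122.62.193.247 is 122.48.0.0/12 -> RTR-H
At RTR-H: longest match for 122.62.193.247 is 122.60.0.0/14 -> RTR-B
At RTR-B: longest match for 122.62.193.247 is 122.62.0.0/16 -> RTR-A
At RTR-A: longest match for 122.62.193.247 is 122.56.0.0/13 -> LAN

RTR-F → RTR-H → RTR-B → RTR-A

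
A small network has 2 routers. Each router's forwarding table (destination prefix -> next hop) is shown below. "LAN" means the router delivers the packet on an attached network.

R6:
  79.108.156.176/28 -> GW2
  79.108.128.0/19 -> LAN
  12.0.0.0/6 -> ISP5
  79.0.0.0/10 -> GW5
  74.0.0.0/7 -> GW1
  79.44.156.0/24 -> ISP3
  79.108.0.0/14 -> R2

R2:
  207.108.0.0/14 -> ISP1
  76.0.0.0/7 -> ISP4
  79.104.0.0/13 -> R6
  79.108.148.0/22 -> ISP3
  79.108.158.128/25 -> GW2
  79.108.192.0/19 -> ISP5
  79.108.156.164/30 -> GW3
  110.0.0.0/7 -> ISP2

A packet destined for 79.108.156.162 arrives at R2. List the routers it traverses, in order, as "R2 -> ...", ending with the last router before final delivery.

At R2: longest match for 79.108.156.162 is 79.104.0.0/13 -> R6
At R6: longest match for 79.108.156.162 is 79.108.128.0/19 -> LAN

R2 -> R6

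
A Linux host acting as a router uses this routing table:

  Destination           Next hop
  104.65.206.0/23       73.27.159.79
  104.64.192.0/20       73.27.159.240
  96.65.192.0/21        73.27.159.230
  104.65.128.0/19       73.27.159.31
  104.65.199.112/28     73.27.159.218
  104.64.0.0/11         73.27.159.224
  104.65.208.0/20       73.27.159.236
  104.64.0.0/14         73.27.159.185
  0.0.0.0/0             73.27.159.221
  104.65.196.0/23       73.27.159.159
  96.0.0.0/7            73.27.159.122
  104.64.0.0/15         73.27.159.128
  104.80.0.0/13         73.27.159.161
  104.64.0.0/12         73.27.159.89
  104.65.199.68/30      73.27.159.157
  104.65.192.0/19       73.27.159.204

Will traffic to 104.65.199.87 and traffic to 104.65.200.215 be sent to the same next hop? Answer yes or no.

104.65.199.87: longest match 104.65.192.0/19 -> 73.27.159.204
104.65.200.215: longest match 104.65.192.0/19 -> 73.27.159.204

yes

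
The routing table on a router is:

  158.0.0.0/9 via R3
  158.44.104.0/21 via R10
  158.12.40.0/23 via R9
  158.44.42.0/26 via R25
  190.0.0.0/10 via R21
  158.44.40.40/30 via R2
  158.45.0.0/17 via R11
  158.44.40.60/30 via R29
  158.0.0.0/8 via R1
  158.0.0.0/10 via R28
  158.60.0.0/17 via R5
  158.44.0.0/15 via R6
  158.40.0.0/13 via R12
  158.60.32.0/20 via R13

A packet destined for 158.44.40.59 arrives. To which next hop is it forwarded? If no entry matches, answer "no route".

Routes whose prefix contains 158.44.40.59:
  158.0.0.0/8 (158.0.0.0 - 158.255.255.255) -> R1
  158.0.0.0/9 (158.0.0.0 - 158.127.255.255) -> R3
  158.0.0.0/10 (158.0.0.0 - 158.63.255.255) -> R28
  158.40.0.0/13 (158.40.0.0 - 158.47.255.255) -> R12
  158.44.0.0/15 (158.44.0.0 - 158.45.255.255) -> R6
More-specific entries that do NOT match:
  158.44.40.40/30 (158.44.40.40 - 158.44.40.43) does not contain 158.44.40.59
  158.44.40.60/30 (158.44.40.60 - 158.44.40.63) does not contain 158.44.40.59
  158.44.42.0/26 (158.44.42.0 - 158.44.42.63) does not contain 158.44.40.59
  158.12.40.0/23 (158.12.40.0 - 158.12.41.255) does not contain 158.44.40.59
  158.44.104.0/21 (158.44.104.0 - 158.44.111.255) does not contain 158.44.40.59
  158.60.32.0/20 (158.60.32.0 - 158.60.47.255) does not contain 158.44.40.59
  158.45.0.0/17 (158.45.0.0 - 158.45.127.255) does not contain 158.44.40.59
  158.60.0.0/17 (158.60.0.0 - 158.60.127.255) does not contain 158.44.40.59
Longest matching prefix is /15 -> next hop R6.

R6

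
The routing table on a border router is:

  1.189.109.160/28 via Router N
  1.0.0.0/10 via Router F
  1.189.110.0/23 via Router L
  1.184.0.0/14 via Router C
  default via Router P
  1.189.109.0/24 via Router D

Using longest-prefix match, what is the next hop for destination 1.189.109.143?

Routes whose prefix contains 1.189.109.143:
  0.0.0.0/0 (default, matches everything) -> Router P
  1.189.109.0/24 (1.189.109.0 - 1.189.109.255) -> Router D
More-specific entries that do NOT match:
  1.189.109.160/28 (1.189.109.160 - 1.189.109.175) does not contain 1.189.109.143
Longest matching prefix is /24 -> next hop Router D.

Router D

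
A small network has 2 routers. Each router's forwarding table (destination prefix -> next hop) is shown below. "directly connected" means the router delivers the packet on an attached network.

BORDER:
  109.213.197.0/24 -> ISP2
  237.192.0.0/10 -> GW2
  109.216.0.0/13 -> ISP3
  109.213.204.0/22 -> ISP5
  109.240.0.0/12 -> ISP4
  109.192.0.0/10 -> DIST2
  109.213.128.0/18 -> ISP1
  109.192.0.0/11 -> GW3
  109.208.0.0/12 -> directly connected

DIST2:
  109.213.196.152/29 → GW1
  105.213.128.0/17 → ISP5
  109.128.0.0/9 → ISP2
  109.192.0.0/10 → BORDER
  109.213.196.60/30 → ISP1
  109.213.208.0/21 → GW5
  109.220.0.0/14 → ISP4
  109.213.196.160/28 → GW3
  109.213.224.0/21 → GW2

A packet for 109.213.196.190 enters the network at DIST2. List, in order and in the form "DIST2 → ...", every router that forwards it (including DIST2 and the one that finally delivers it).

DIST2 → BORDER

At DIST2: longest match for 109.213.196.190 is 109.192.0.0/10 -> BORDER
At BORDER: longest match for 109.213.196.190 is 109.208.0.0/12 -> directly connected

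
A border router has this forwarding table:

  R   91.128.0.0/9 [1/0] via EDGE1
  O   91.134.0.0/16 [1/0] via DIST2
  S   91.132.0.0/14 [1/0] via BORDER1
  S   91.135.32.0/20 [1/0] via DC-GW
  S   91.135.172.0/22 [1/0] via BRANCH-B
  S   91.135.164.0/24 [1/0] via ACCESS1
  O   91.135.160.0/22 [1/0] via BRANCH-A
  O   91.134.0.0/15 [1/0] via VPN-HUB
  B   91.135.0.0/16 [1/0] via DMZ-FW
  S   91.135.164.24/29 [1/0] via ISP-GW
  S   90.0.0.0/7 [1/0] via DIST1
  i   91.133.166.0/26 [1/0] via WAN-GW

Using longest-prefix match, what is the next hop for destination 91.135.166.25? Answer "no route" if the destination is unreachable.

DMZ-FW

Routes whose prefix contains 91.135.166.25:
  90.0.0.0/7 (90.0.0.0 - 91.255.255.255) -> DIST1
  91.128.0.0/9 (91.128.0.0 - 91.255.255.255) -> EDGE1
  91.132.0.0/14 (91.132.0.0 - 91.135.255.255) -> BORDER1
  91.134.0.0/15 (91.134.0.0 - 91.135.255.255) -> VPN-HUB
  91.135.0.0/16 (91.135.0.0 - 91.135.255.255) -> DMZ-FW
More-specific entries that do NOT match:
  91.135.164.24/29 (91.135.164.24 - 91.135.164.31) does not contain 91.135.166.25
  91.133.166.0/26 (91.133.166.0 - 91.133.166.63) does not contain 91.135.166.25
  91.135.164.0/24 (91.135.164.0 - 91.135.164.255) does not contain 91.135.166.25
  91.135.172.0/22 (91.135.172.0 - 91.135.175.255) does not contain 91.135.166.25
  91.135.160.0/22 (91.135.160.0 - 91.135.163.255) does not contain 91.135.166.25
  91.135.32.0/20 (91.135.32.0 - 91.135.47.255) does not contain 91.135.166.25
Longest matching prefix is /16 -> next hop DMZ-FW.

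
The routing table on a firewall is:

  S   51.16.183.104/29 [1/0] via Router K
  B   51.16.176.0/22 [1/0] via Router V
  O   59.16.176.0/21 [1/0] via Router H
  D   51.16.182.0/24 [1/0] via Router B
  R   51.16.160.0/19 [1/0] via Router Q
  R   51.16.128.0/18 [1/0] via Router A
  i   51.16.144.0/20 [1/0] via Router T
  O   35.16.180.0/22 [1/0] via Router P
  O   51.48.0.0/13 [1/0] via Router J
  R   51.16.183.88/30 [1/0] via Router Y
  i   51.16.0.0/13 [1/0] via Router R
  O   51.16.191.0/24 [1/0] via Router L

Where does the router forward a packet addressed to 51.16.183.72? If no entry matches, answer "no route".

Router Q

Routes whose prefix contains 51.16.183.72:
  51.16.0.0/13 (51.16.0.0 - 51.23.255.255) -> Router R
  51.16.128.0/18 (51.16.128.0 - 51.16.191.255) -> Router A
  51.16.160.0/19 (51.16.160.0 - 51.16.191.255) -> Router Q
More-specific entries that do NOT match:
  51.16.183.88/30 (51.16.183.88 - 51.16.183.91) does not contain 51.16.183.72
  51.16.183.104/29 (51.16.183.104 - 51.16.183.111) does not contain 51.16.183.72
  51.16.182.0/24 (51.16.182.0 - 51.16.182.255) does not contain 51.16.183.72
  51.16.191.0/24 (51.16.191.0 - 51.16.191.255) does not contain 51.16.183.72
  51.16.176.0/22 (51.16.176.0 - 51.16.179.255) does not contain 51.16.183.72
  35.16.180.0/22 (35.16.180.0 - 35.16.183.255) does not contain 51.16.183.72
  59.16.176.0/21 (59.16.176.0 - 59.16.183.255) does not contain 51.16.183.72
  51.16.144.0/20 (51.16.144.0 - 51.16.159.255) does not contain 51.16.183.72
Longest matching prefix is /19 -> next hop Router Q.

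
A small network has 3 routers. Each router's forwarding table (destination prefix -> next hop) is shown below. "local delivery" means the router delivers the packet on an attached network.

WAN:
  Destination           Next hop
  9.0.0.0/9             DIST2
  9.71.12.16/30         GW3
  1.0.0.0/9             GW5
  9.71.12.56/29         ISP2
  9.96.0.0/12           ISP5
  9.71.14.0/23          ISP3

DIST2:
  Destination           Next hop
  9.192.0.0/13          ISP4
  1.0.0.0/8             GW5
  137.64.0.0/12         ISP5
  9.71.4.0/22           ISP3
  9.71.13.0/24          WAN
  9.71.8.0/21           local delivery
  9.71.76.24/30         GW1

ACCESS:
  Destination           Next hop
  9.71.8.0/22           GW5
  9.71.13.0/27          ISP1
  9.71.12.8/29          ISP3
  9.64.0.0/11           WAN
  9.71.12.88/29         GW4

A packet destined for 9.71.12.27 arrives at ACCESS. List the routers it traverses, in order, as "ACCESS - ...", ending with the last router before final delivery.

At ACCESS: longest match for 9.71.12.27 is 9.64.0.0/11 -> WAN
At WAN: longest match for 9.71.12.27 is 9.0.0.0/9 -> DIST2
At DIST2: longest match for 9.71.12.27 is 9.71.8.0/21 -> local delivery

ACCESS - WAN - DIST2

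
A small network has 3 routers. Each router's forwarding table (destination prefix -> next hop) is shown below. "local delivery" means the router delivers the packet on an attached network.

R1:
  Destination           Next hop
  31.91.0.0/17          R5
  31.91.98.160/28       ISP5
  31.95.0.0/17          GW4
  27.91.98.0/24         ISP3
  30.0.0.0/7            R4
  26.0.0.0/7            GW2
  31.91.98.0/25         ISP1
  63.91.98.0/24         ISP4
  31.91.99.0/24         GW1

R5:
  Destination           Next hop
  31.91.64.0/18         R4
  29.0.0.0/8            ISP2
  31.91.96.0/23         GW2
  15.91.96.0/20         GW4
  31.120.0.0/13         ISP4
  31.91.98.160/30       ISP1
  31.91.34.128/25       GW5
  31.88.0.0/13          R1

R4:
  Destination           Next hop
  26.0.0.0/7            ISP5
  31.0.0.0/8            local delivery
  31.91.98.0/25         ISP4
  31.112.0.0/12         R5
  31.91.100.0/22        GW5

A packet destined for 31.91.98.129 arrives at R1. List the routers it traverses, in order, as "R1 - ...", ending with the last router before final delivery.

R1 - R5 - R4

At R1: longest match for 31.91.98.129 is 31.91.0.0/17 -> R5
At R5: longest match for 31.91.98.129 is 31.91.64.0/18 -> R4
At R4: longest match for 31.91.98.129 is 31.0.0.0/8 -> local delivery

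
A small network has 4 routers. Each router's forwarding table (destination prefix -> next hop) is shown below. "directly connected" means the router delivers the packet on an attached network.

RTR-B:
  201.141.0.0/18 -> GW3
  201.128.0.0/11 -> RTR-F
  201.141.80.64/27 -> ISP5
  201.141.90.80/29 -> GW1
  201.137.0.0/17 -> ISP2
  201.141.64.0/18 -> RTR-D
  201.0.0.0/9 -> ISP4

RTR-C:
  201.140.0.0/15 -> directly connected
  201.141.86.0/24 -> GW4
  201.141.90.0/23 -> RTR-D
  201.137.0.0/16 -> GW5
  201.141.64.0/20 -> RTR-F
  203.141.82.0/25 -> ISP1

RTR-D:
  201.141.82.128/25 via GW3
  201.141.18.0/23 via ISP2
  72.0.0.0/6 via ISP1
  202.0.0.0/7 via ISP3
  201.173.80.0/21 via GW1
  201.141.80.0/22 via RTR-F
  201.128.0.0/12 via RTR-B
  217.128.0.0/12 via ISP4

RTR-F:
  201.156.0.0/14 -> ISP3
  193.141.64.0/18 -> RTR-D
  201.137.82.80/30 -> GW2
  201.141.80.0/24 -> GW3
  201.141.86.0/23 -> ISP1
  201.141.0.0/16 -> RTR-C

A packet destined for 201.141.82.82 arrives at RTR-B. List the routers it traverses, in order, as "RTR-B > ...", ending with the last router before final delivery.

RTR-B > RTR-D > RTR-F > RTR-C

At RTR-B: longest match for 201.141.82.82 is 201.141.64.0/18 -> RTR-D
At RTR-D: longest match for 201.141.82.82 is 201.141.80.0/22 -> RTR-F
At RTR-F: longest match for 201.141.82.82 is 201.141.0.0/16 -> RTR-C
At RTR-C: longest match for 201.141.82.82 is 201.140.0.0/15 -> directly connected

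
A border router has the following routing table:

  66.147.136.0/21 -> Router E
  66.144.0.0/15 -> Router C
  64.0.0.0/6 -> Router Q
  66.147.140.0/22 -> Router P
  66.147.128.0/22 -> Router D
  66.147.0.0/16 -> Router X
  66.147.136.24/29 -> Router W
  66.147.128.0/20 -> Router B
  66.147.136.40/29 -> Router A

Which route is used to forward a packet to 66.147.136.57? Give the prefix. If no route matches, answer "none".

66.147.136.0/21

Entries matching 66.147.136.57:
  64.0.0.0/6 (64.0.0.0 - 67.255.255.255)
  66.147.0.0/16 (66.147.0.0 - 66.147.255.255)
  66.147.128.0/20 (66.147.128.0 - 66.147.143.255)
  66.147.136.0/21 (66.147.136.0 - 66.147.143.255)
Most specific is 66.147.136.0/21.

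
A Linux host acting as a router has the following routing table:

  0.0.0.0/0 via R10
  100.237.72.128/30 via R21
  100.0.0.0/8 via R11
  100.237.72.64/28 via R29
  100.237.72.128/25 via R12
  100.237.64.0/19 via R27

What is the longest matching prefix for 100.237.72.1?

100.237.64.0/19

Entries matching 100.237.72.1:
  0.0.0.0/0 (default, matches everything)
  100.0.0.0/8 (100.0.0.0 - 100.255.255.255)
  100.237.64.0/19 (100.237.64.0 - 100.237.95.255)
Most specific is 100.237.64.0/19.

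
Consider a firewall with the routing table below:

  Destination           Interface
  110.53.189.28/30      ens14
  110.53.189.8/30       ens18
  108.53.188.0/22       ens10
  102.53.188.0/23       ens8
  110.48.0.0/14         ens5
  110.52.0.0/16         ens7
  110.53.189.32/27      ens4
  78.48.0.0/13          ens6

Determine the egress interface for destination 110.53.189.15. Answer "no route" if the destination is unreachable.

no route

No entry's prefix contains 110.53.189.15; there is no default route.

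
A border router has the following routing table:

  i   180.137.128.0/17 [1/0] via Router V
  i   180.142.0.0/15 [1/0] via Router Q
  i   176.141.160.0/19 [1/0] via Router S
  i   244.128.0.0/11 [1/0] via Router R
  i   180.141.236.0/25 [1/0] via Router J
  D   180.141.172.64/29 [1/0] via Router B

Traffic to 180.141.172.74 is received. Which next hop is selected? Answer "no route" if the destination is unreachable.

no route

No entry's prefix contains 180.141.172.74; there is no default route.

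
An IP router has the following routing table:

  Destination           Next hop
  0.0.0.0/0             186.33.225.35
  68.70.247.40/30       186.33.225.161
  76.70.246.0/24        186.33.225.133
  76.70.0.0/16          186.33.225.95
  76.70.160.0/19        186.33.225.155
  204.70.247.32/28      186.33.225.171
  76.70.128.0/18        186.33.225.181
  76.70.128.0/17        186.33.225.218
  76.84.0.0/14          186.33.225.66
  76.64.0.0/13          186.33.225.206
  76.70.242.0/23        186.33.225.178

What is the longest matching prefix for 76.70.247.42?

Entries matching 76.70.247.42:
  0.0.0.0/0 (default, matches everything)
  76.64.0.0/13 (76.64.0.0 - 76.71.255.255)
  76.70.0.0/16 (76.70.0.0 - 76.70.255.255)
  76.70.128.0/17 (76.70.128.0 - 76.70.255.255)
Most specific is 76.70.128.0/17.

76.70.128.0/17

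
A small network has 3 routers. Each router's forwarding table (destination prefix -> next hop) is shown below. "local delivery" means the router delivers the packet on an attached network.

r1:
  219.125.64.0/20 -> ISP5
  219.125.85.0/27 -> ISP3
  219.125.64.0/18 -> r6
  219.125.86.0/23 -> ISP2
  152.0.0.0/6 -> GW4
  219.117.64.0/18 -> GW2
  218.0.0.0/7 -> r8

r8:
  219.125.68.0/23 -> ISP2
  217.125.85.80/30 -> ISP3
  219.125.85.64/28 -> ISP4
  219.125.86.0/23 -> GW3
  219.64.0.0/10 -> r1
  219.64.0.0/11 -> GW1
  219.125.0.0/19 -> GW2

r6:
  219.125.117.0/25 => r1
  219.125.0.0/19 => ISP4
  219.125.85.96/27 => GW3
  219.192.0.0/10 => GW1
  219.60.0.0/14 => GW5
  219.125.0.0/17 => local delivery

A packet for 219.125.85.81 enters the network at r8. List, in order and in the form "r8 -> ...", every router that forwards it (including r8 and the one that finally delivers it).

At r8: longest match for 219.125.85.81 is 219.64.0.0/10 -> r1
At r1: longest match for 219.125.85.81 is 219.125.64.0/18 -> r6
At r6: longest match for 219.125.85.81 is 219.125.0.0/17 -> local delivery

r8 -> r1 -> r6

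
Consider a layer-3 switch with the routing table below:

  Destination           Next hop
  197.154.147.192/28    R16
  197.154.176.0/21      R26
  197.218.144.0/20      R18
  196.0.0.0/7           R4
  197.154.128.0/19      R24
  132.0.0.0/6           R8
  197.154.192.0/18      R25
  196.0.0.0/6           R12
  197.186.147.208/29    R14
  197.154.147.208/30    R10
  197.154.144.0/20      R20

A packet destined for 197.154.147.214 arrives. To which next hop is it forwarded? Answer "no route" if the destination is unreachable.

Routes whose prefix contains 197.154.147.214:
  196.0.0.0/6 (196.0.0.0 - 199.255.255.255) -> R12
  196.0.0.0/7 (196.0.0.0 - 197.255.255.255) -> R4
  197.154.128.0/19 (197.154.128.0 - 197.154.159.255) -> R24
  197.154.144.0/20 (197.154.144.0 - 197.154.159.255) -> R20
More-specific entries that do NOT match:
  197.154.147.208/30 (197.154.147.208 - 197.154.147.211) does not contain 197.154.147.214
  197.186.147.208/29 (197.186.147.208 - 197.186.147.215) does not contain 197.154.147.214
  197.154.147.192/28 (197.154.147.192 - 197.154.147.207) does not contain 197.154.147.214
  197.154.176.0/21 (197.154.176.0 - 197.154.183.255) does not contain 197.154.147.214
Longest matching prefix is /20 -> next hop R20.

R20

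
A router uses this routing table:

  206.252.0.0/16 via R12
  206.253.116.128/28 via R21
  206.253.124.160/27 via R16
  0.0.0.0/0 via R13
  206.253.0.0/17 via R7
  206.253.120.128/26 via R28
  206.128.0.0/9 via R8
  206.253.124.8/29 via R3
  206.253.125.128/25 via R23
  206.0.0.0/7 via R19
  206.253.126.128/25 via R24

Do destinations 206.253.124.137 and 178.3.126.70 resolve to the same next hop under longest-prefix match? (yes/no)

no

206.253.124.137: longest match 206.253.0.0/17 -> R7
178.3.126.70: longest match 0.0.0.0/0 -> R13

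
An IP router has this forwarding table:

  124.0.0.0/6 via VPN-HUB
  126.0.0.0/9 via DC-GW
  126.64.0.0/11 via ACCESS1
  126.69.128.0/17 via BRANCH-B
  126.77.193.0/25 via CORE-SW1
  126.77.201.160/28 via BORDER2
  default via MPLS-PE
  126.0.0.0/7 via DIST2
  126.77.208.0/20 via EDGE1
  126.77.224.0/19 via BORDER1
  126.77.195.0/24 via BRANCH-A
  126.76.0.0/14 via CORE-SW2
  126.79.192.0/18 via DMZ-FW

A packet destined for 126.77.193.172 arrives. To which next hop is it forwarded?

Routes whose prefix contains 126.77.193.172:
  0.0.0.0/0 (default, matches everything) -> MPLS-PE
  124.0.0.0/6 (124.0.0.0 - 127.255.255.255) -> VPN-HUB
  126.0.0.0/7 (126.0.0.0 - 127.255.255.255) -> DIST2
  126.0.0.0/9 (126.0.0.0 - 126.127.255.255) -> DC-GW
  126.64.0.0/11 (126.64.0.0 - 126.95.255.255) -> ACCESS1
  126.76.0.0/14 (126.76.0.0 - 126.79.255.255) -> CORE-SW2
More-specific entries that do NOT match:
  126.77.201.160/28 (126.77.201.160 - 126.77.201.175) does not contain 126.77.193.172
  126.77.193.0/25 (126.77.193.0 - 126.77.193.127) does not contain 126.77.193.172
  126.77.195.0/24 (126.77.195.0 - 126.77.195.255) does not contain 126.77.193.172
  126.77.208.0/20 (126.77.208.0 - 126.77.223.255) does not contain 126.77.193.172
  126.77.224.0/19 (126.77.224.0 - 126.77.255.255) does not contain 126.77.193.172
  126.79.192.0/18 (126.79.192.0 - 126.79.255.255) does not contain 126.77.193.172
  126.69.128.0/17 (126.69.128.0 - 126.69.255.255) does not contain 126.77.193.172
Longest matching prefix is /14 -> next hop CORE-SW2.

CORE-SW2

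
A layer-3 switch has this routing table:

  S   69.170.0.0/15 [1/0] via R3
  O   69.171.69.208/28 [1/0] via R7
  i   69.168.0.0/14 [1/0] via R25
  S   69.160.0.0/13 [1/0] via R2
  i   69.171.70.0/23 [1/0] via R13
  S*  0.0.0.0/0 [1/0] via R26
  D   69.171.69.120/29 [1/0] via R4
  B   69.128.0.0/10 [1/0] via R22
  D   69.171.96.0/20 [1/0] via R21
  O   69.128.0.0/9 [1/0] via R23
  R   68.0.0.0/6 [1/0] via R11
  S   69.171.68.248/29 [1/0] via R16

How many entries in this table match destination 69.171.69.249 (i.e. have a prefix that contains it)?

6

Prefixes containing 69.171.69.249:
  0.0.0.0/0 (default, matches everything)
  68.0.0.0/6 (68.0.0.0 - 71.255.255.255)
  69.128.0.0/9 (69.128.0.0 - 69.255.255.255)
  69.128.0.0/10 (69.128.0.0 - 69.191.255.255)
  69.168.0.0/14 (69.168.0.0 - 69.171.255.255)
  69.170.0.0/15 (69.170.0.0 - 69.171.255.255)
Total matching entries: 6.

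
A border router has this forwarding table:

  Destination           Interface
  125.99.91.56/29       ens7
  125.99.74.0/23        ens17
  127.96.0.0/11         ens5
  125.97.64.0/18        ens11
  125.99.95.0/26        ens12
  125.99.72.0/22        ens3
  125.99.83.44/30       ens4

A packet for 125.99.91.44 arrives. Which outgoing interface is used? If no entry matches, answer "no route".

No entry's prefix contains 125.99.91.44; there is no default route.

no route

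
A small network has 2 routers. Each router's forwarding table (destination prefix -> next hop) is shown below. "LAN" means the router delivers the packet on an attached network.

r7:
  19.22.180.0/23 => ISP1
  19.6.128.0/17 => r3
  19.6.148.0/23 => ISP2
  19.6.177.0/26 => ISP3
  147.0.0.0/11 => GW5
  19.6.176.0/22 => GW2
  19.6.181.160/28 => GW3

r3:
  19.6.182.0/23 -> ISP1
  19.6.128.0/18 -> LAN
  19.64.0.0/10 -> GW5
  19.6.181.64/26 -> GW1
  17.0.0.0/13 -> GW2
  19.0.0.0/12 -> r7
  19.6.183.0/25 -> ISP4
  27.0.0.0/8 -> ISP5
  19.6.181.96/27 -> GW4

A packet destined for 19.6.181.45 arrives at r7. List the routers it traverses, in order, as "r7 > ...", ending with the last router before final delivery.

r7 > r3

At r7: longest match for 19.6.181.45 is 19.6.128.0/17 -> r3
At r3: longest match for 19.6.181.45 is 19.6.128.0/18 -> LAN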